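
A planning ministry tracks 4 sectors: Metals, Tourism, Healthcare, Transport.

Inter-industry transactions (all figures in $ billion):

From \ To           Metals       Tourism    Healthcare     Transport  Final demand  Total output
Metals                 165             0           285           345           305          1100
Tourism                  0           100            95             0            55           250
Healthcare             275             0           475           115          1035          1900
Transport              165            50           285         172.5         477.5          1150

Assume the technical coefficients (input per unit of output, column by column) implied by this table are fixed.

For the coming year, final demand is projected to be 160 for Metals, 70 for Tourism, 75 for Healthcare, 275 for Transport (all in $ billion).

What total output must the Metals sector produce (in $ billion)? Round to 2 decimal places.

Technical coefficients a_ij = z_ij / X_j:
  a_11 = 165/1100 = 0.15, a_21 = 0/1100 = 0.00, a_31 = 275/1100 = 0.25, a_41 = 165/1100 = 0.15
  a_12 = 0/250 = 0.00, a_22 = 100/250 = 0.40, a_32 = 0/250 = 0.00, a_42 = 50/250 = 0.20
  a_13 = 285/1900 = 0.15, a_23 = 95/1900 = 0.05, a_33 = 475/1900 = 0.25, a_43 = 285/1900 = 0.15
  a_14 = 345/1150 = 0.30, a_24 = 0/1150 = 0.00, a_34 = 115/1150 = 0.10, a_44 = 172.5/1150 = 0.15
I − A =
  [   0.85     0.00    -0.15    -0.30]
  [   0.00     0.60    -0.05     0.00]
  [  -0.25     0.00     0.75    -0.10]
  [  -0.15    -0.20    -0.15     0.85]
Compute the cofactors C_ij = (−1)^(i+j)·(3×3 minor ij) of I−A; the adjugate is their transpose:
adj(I−A) = Cᵀ =
  [ 0.372500   0.048000   0.106500   0.144000]
  [ 0.011375   0.450000   0.033875   0.008000]
  [ 0.136500   0.032000   0.406500   0.096000]
  [ 0.092500   0.120000   0.098500   0.360000]
det(I−A) = Σ_j (I−A)_1j·C_1j = (0.85)(0.372500) + (0.00)(0.011375) + (-0.15)(0.136500) + (-0.30)(0.092500) = 0.2684
(I − A)⁻¹ = adj(I−A) / det(I−A) ≈
  [   1.3879     0.1788     0.3968     0.5365]
  [   0.0424     1.6766     0.1262     0.0298]
  [   0.5086     0.1192     1.5145     0.3577]
  [   0.3446     0.4471     0.3670     1.3413]
x = (I − A)⁻¹ d = adj(I−A)·d / det(I−A), with det(I−A) = 0.2684:
  x_1 = (0.372500·160 + 0.048000·70 + 0.106500·75 + 0.144000·275) / 0.2684 = 110.5475 / 0.2684 ≈ 411.88
  x_2 = (0.011375·160 + 0.450000·70 + 0.033875·75 + 0.008000·275) / 0.2684 = 38.060625 / 0.2684 ≈ 141.81
  x_3 = (0.136500·160 + 0.032000·70 + 0.406500·75 + 0.096000·275) / 0.2684 = 80.9675 / 0.2684 ≈ 301.67
  x_4 = (0.092500·160 + 0.120000·70 + 0.098500·75 + 0.360000·275) / 0.2684 = 129.5875 / 0.2684 ≈ 482.81

x_1 = 411.88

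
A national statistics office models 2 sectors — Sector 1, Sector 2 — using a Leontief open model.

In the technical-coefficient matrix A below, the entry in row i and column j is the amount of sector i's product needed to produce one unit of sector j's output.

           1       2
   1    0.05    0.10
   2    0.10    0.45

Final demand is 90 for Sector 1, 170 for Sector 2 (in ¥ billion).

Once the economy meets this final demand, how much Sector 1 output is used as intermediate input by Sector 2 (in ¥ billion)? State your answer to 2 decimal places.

z_12 = 33.27

I − A =
  [   0.95    -0.10]
  [  -0.10     0.55]
det(I−A) = (0.95)(0.55) − (-0.10)(-0.10) = 0.5125
adj(I−A) = [[0.55, 0.10], [0.10, 0.95]]
(I − A)⁻¹ = adj(I−A) / det(I−A) ≈
  [   1.0732     0.1951]
  [   0.1951     1.8537]
First solve x = (I − A)⁻¹ d = adj(I−A)·d / det(I−A); in particular x_2 = (0.10·90 + 0.95·170) / 0.5125 = 170.50 / 0.5125 ≈ 332.6829.
Intermediate flow from 1 to 2: z_12 = a_12 · x_2 = 0.10 × 170.50 / 0.5125 = 17.05 / 0.5125 ≈ 33.27.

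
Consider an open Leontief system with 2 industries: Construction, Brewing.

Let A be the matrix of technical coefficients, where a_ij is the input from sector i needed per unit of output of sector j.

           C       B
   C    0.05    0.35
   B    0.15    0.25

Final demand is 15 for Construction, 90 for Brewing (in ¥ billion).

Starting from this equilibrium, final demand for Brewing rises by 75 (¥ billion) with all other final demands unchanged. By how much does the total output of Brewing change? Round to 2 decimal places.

I − A =
  [   0.95    -0.35]
  [  -0.15     0.75]
det(I−A) = (0.95)(0.75) − (-0.35)(-0.15) = 0.6600
adj(I−A) = [[0.75, 0.35], [0.15, 0.95]]
(I − A)⁻¹ = adj(I−A) / det(I−A) ≈
  [   1.1364     0.5303]
  [   0.2273     1.4394]
Δx = (I − A)⁻¹ Δd with Δd having +75 in the Brewing component and 0 elsewhere.
So Δx_B = L_BB · (+75), where L_BB = adj(I−A)_BB / det(I−A) = 0.95 / 0.6600.
Δx_B = 0.95 × (+75) / 0.6600 = 71.25 / 0.6600 ≈ 107.95.

Δx_B = 107.95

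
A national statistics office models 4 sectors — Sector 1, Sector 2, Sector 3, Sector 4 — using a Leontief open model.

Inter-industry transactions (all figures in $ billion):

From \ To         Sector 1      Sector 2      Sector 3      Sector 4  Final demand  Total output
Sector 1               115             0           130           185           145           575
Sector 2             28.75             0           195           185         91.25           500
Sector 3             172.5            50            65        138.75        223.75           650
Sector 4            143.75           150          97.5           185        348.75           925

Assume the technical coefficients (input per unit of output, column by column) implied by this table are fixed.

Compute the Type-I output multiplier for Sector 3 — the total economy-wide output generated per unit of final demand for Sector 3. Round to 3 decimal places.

m_3 = 3.267

Technical coefficients a_ij = z_ij / X_j:
  a_11 = 115/575 = 0.20, a_21 = 28.75/575 = 0.05, a_31 = 172.5/575 = 0.30, a_41 = 143.75/575 = 0.25
  a_12 = 0/500 = 0.00, a_22 = 0/500 = 0.00, a_32 = 50/500 = 0.10, a_42 = 150/500 = 0.30
  a_13 = 130/650 = 0.20, a_23 = 195/650 = 0.30, a_33 = 65/650 = 0.10, a_43 = 97.5/650 = 0.15
  a_14 = 185/925 = 0.20, a_24 = 185/925 = 0.20, a_34 = 138.75/925 = 0.15, a_44 = 185/925 = 0.20
I − A =
  [   0.80     0.00    -0.20    -0.20]
  [  -0.05     1.00    -0.30    -0.20]
  [  -0.30    -0.10     0.90    -0.15]
  [  -0.25    -0.30    -0.15     0.80]
Compute the cofactors C_ij = (−1)^(i+j)·(3×3 minor ij) of I−A; the adjugate is their transpose:
adj(I−A) = Cᵀ =
  [ 0.603000   0.082000   0.196000   0.208000]
  [ 0.172125   0.448500   0.220500   0.196500]
  [ 0.270750   0.113000   0.539000   0.197000]
  [ 0.303750   0.215000   0.245000   0.635000]
det(I−A) = Σ_j (I−A)_1j·C_1j = (0.80)(0.603000) + (0.00)(0.172125) + (-0.20)(0.270750) + (-0.20)(0.303750) = 0.3675
(I − A)⁻¹ = adj(I−A) / det(I−A) ≈
  [   1.6408     0.2231     0.5333     0.5660]
  [   0.4684     1.2204     0.6000     0.5347]
  [   0.7367     0.3075     1.4667     0.5361]
  [   0.8265     0.5850     0.6667     1.7279]
The output multiplier for sector j is the column-j sum of the Leontief inverse (I − A)⁻¹ = adj(I−A) / det(I−A).
Column 3 of adj(I−A): (0.196000, 0.220500, 0.539000, 0.245000); det(I−A) = 0.3675.
m_3 = (0.196000 + 0.220500 + 0.539000 + 0.245000) / 0.3675 = 1.2005 / 0.3675 ≈ 3.267.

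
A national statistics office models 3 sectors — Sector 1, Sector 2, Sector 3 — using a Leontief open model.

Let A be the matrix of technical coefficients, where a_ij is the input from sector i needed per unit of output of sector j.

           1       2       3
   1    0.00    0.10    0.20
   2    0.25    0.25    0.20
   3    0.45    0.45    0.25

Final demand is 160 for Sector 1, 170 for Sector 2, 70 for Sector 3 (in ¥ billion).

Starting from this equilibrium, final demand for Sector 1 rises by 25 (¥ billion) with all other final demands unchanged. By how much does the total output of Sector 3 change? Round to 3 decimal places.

Δx_3 = 31.712

I − A =
  [   1.00    -0.10    -0.20]
  [  -0.25     0.75    -0.20]
  [  -0.45    -0.45     0.75]
Cofactors of I−A, C_ij = (−1)^(i+j)·(minor ij) (rows/columns in the sector order above):
  C_11 = (0.75)(0.75) − (-0.20)(-0.45) = 0.4725
  C_12 = −[(-0.25)(0.75) − (-0.20)(-0.45)] = 0.2775
  C_13 = (-0.25)(-0.45) − (0.75)(-0.45) = 0.4500
  C_21 = −[(-0.10)(0.75) − (-0.20)(-0.45)] = 0.1650
  C_22 = (1.00)(0.75) − (-0.20)(-0.45) = 0.6600
  C_23 = −[(1.00)(-0.45) − (-0.10)(-0.45)] = 0.4950
  C_31 = (-0.10)(-0.20) − (-0.20)(0.75) = 0.1700
  C_32 = −[(1.00)(-0.20) − (-0.20)(-0.25)] = 0.2500
  C_33 = (1.00)(0.75) − (-0.10)(-0.25) = 0.7250
det(I−A) = Σ_j (I−A)_1j·C_1j = (1.00)(0.4725) + (-0.10)(0.2775) + (-0.20)(0.4500) = 0.35475
adj(I−A) = Cᵀ =
  [ 0.4725   0.1650   0.1700]
  [ 0.2775   0.6600   0.2500]
  [ 0.4500   0.4950   0.7250]
(I − A)⁻¹ = adj(I−A) / det(I−A) ≈
  [   1.3319     0.4651     0.4792]
  [   0.7822     1.8605     0.7047]
  [   1.2685     1.3953     2.0437]
Δx = (I − A)⁻¹ Δd with Δd having +25 in the Sector 1 component and 0 elsewhere.
So Δx_3 = L_31 · (+25), where L_31 = adj(I−A)_31 / det(I−A) = 0.4500 / 0.35475.
Δx_3 = 0.4500 × (+25) / 0.35475 = 11.25 / 0.35475 ≈ 31.712.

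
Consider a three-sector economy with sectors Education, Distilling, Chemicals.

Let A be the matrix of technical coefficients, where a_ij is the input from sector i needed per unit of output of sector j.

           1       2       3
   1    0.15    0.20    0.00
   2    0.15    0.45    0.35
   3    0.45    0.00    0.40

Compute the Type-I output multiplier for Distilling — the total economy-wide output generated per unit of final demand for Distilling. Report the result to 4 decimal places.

m_2 = 3.1169

I − A =
  [   0.85    -0.20     0.00]
  [  -0.15     0.55    -0.35]
  [  -0.45     0.00     0.60]
Cofactors of I−A, C_ij = (−1)^(i+j)·(minor ij) (rows/columns in the sector order above):
  C_11 = (0.55)(0.60) − (-0.35)(0.00) = 0.3300
  C_12 = −[(-0.15)(0.60) − (-0.35)(-0.45)] = 0.2475
  C_13 = (-0.15)(0.00) − (0.55)(-0.45) = 0.2475
  C_21 = −[(-0.20)(0.60) − (0.00)(0.00)] = 0.1200
  C_22 = (0.85)(0.60) − (0.00)(-0.45) = 0.5100
  C_23 = −[(0.85)(0.00) − (-0.20)(-0.45)] = 0.0900
  C_31 = (-0.20)(-0.35) − (0.00)(0.55) = 0.0700
  C_32 = −[(0.85)(-0.35) − (0.00)(-0.15)] = 0.2975
  C_33 = (0.85)(0.55) − (-0.20)(-0.15) = 0.4375
det(I−A) = Σ_j (I−A)_1j·C_1j = (0.85)(0.3300) + (-0.20)(0.2475) + (0.00)(0.2475) = 0.2310
adj(I−A) = Cᵀ =
  [ 0.3300   0.1200   0.0700]
  [ 0.2475   0.5100   0.2975]
  [ 0.2475   0.0900   0.4375]
(I − A)⁻¹ = adj(I−A) / det(I−A) ≈
  [   1.42857     0.51948     0.30303]
  [   1.07143     2.20779     1.28788]
  [   1.07143     0.38961     1.89394]
The output multiplier for sector j is the column-j sum of the Leontief inverse (I − A)⁻¹ = adj(I−A) / det(I−A).
Column 2 of adj(I−A): (0.1200, 0.5100, 0.0900); det(I−A) = 0.2310.
m_2 = (0.1200 + 0.5100 + 0.0900) / 0.2310 = 0.72 / 0.2310 ≈ 3.1169.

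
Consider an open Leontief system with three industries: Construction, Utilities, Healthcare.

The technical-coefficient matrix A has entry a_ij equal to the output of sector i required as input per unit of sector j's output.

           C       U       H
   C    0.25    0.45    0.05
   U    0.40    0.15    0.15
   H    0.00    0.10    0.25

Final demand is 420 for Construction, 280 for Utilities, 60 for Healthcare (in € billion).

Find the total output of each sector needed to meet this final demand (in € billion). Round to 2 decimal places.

I − A =
  [   0.75    -0.45    -0.05]
  [  -0.40     0.85    -0.15]
  [   0.00    -0.10     0.75]
Cofactors of I−A, C_ij = (−1)^(i+j)·(minor ij) (rows/columns in the sector order above):
  C_11 = (0.85)(0.75) − (-0.15)(-0.10) = 0.6225
  C_12 = −[(-0.40)(0.75) − (-0.15)(0.00)] = 0.3000
  C_13 = (-0.40)(-0.10) − (0.85)(0.00) = 0.0400
  C_21 = −[(-0.45)(0.75) − (-0.05)(-0.10)] = 0.3425
  C_22 = (0.75)(0.75) − (-0.05)(0.00) = 0.5625
  C_23 = −[(0.75)(-0.10) − (-0.45)(0.00)] = 0.0750
  C_31 = (-0.45)(-0.15) − (-0.05)(0.85) = 0.1100
  C_32 = −[(0.75)(-0.15) − (-0.05)(-0.40)] = 0.1325
  C_33 = (0.75)(0.85) − (-0.45)(-0.40) = 0.4575
det(I−A) = Σ_j (I−A)_1j·C_1j = (0.75)(0.6225) + (-0.45)(0.3000) + (-0.05)(0.0400) = 0.329875
adj(I−A) = Cᵀ =
  [ 0.6225   0.3425   0.1100]
  [ 0.3000   0.5625   0.1325]
  [ 0.0400   0.0750   0.4575]
(I − A)⁻¹ = adj(I−A) / det(I−A) ≈
  [   1.8871     1.0383     0.3335]
  [   0.9094     1.7052     0.4017]
  [   0.1213     0.2274     1.3869]
x = (I − A)⁻¹ d = adj(I−A)·d / det(I−A), with det(I−A) = 0.329875:
  x_C = (0.6225·420 + 0.3425·280 + 0.1100·60) / 0.329875 = 363.95 / 0.329875 ≈ 1103.30
  x_U = (0.3000·420 + 0.5625·280 + 0.1325·60) / 0.329875 = 291.45 / 0.329875 ≈ 883.52
  x_H = (0.0400·420 + 0.0750·280 + 0.4575·60) / 0.329875 = 65.25 / 0.329875 ≈ 197.80

x_C = 1103.30, x_U = 883.52, x_H = 197.80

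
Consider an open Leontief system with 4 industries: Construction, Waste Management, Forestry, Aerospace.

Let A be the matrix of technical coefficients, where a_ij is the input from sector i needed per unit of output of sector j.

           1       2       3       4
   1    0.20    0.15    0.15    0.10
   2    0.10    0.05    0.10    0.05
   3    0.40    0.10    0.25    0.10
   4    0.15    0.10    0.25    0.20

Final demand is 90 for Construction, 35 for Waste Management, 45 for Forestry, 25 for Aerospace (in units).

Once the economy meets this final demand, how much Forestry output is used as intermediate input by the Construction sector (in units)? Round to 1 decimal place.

I − A =
  [   0.80    -0.15    -0.15    -0.10]
  [  -0.10     0.95    -0.10    -0.05]
  [  -0.40    -0.10     0.75    -0.10]
  [  -0.15    -0.10    -0.25     0.80]
Compute the cofactors C_ij = (−1)^(i+j)·(3×3 minor ij) of I−A; the adjugate is their transpose:
adj(I−A) = Cᵀ =
  [ 0.532250   0.109750   0.151875   0.092375]
  [ 0.101625   0.388500   0.088125   0.048000]
  [ 0.326000   0.124750   0.575625   0.120500]
  [ 0.214375   0.108125   0.219375   0.486250]
det(I−A) = Σ_j (I−A)_1j·C_1j = (0.80)(0.532250) + (-0.15)(0.101625) + (-0.15)(0.326000) + (-0.10)(0.214375) = 0.34021875
(I − A)⁻¹ = adj(I−A) / det(I−A) ≈
  [   1.5644     0.3226     0.4464     0.2715]
  [   0.2987     1.1419     0.2590     0.1411]
  [   0.9582     0.3667     1.6919     0.3542]
  [   0.6301     0.3178     0.6448     1.4292]
First solve x = (I − A)⁻¹ d = adj(I−A)·d / det(I−A); in particular x_1 = (0.532250·90 + 0.109750·35 + 0.151875·45 + 0.092375·25) / 0.34021875 = 60.8875 / 0.34021875 ≈ 178.966.
Intermediate flow from 3 to 1: z_31 = a_31 · x_1 = 0.40 × 60.8875 / 0.34021875 = 24.355 / 0.34021875 ≈ 71.6.

z_31 = 71.6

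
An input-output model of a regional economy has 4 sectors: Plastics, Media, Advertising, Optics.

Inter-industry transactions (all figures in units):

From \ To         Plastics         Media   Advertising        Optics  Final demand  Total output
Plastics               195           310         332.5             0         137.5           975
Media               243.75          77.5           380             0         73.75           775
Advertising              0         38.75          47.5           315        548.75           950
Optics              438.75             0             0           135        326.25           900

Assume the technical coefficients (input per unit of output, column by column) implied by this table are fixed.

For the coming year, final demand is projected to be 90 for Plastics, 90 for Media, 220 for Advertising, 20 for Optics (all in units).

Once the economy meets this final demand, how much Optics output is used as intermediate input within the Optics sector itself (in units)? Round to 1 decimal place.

z_OO = 39.8

Technical coefficients a_ij = z_ij / X_j:
  a_PP = 195/975 = 0.20, a_MP = 243.75/975 = 0.25, a_AP = 0/975 = 0.00, a_OP = 438.75/975 = 0.45
  a_PM = 310/775 = 0.40, a_MM = 77.5/775 = 0.10, a_AM = 38.75/775 = 0.05, a_OM = 0/775 = 0.00
  a_PA = 332.5/950 = 0.35, a_MA = 380/950 = 0.40, a_AA = 47.5/950 = 0.05, a_OA = 0/950 = 0.00
  a_PO = 0/900 = 0.00, a_MO = 0/900 = 0.00, a_AO = 315/900 = 0.35, a_OO = 135/900 = 0.15
I − A =
  [   0.80    -0.40    -0.35     0.00]
  [  -0.25     0.90    -0.40     0.00]
  [   0.00    -0.05     0.95    -0.35]
  [  -0.45     0.00     0.00     0.85]
Compute the cofactors C_ij = (−1)^(i+j)·(3×3 minor ij) of I−A; the adjugate is their transpose:
adj(I−A) = Cᵀ =
  [ 0.709750   0.337875   0.403750   0.166250]
  [ 0.264875   0.590875   0.346375   0.142625]
  [ 0.152375   0.097000   0.527000   0.217000]
  [ 0.375750   0.178875   0.213750   0.568625]
det(I−A) = Σ_j (I−A)_1j·C_1j = (0.80)(0.709750) + (-0.40)(0.264875) + (-0.35)(0.152375) + (0.00)(0.375750) = 0.40851875
(I − A)⁻¹ = adj(I−A) / det(I−A) ≈
  [   1.7374     0.8271     0.9883     0.4070]
  [   0.6484     1.4464     0.8479     0.3491]
  [   0.3730     0.2374     1.2900     0.5312]
  [   0.9198     0.4379     0.5232     1.3919]
First solve x = (I − A)⁻¹ d = adj(I−A)·d / det(I−A); in particular x_O = (0.375750·90 + 0.178875·90 + 0.213750·220 + 0.568625·20) / 0.40851875 = 108.31375 / 0.40851875 ≈ 265.138.
Intermediate flow from O to O: z_OO = a_OO · x_O = 0.15 × 108.31375 / 0.40851875 = 16.2470625 / 0.40851875 ≈ 39.8.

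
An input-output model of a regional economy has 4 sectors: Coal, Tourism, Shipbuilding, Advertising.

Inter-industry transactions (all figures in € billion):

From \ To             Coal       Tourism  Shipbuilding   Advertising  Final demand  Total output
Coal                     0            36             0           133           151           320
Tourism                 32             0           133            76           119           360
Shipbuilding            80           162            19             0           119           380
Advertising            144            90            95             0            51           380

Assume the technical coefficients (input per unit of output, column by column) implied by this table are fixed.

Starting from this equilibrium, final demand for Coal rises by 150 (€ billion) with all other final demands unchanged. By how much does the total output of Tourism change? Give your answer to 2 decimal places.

Technical coefficients a_ij = z_ij / X_j:
  a_11 = 0/320 = 0.00, a_21 = 32/320 = 0.10, a_31 = 80/320 = 0.25, a_41 = 144/320 = 0.45
  a_12 = 36/360 = 0.10, a_22 = 0/360 = 0.00, a_32 = 162/360 = 0.45, a_42 = 90/360 = 0.25
  a_13 = 0/380 = 0.00, a_23 = 133/380 = 0.35, a_33 = 19/380 = 0.05, a_43 = 95/380 = 0.25
  a_14 = 133/380 = 0.35, a_24 = 76/380 = 0.20, a_34 = 0/380 = 0.00, a_44 = 0/380 = 0.00
I − A =
  [   1.00    -0.10     0.00    -0.35]
  [  -0.10     1.00    -0.35    -0.20]
  [  -0.25    -0.45     0.95     0.00]
  [  -0.45    -0.25    -0.25     1.00]
Compute the cofactors C_ij = (−1)^(i+j)·(3×3 minor ij) of I−A; the adjugate is their transpose:
adj(I−A) = Cᵀ =
  [ 0.722500   0.217500   0.158125   0.296375]
  [ 0.280500   0.778500   0.353625   0.253875]
  [ 0.323000   0.426000   0.764750   0.198250]
  [ 0.476000   0.399000   0.350750   0.774250]
det(I−A) = Σ_j (I−A)_1j·C_1j = (1.00)(0.722500) + (-0.10)(0.280500) + (0.00)(0.323000) + (-0.35)(0.476000) = 0.52785
(I − A)⁻¹ = adj(I−A) / det(I−A) ≈
  [   1.3688     0.4120     0.2996     0.5615]
  [   0.5314     1.4749     0.6699     0.4810]
  [   0.6119     0.8070     1.4488     0.3756]
  [   0.9018     0.7559     0.6645     1.4668]
Δx = (I − A)⁻¹ Δd with Δd having +150 in the Coal component and 0 elsewhere.
So Δx_2 = L_21 · (+150), where L_21 = adj(I−A)_21 / det(I−A) = 0.280500 / 0.52785.
Δx_2 = 0.280500 × (+150) / 0.52785 = 42.075 / 0.52785 ≈ 79.71.

Δx_2 = 79.71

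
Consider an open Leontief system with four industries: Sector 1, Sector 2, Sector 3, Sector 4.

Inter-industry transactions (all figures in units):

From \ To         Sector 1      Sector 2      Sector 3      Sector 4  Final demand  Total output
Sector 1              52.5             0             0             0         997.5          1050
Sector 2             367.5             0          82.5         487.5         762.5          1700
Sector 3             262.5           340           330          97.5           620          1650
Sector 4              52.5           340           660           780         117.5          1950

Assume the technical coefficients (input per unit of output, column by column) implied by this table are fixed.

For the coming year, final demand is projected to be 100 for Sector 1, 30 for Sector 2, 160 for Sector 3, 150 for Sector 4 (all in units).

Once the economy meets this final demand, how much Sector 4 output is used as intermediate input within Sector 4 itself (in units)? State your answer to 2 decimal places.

z_44 = 218.64

Technical coefficients a_ij = z_ij / X_j:
  a_11 = 52.5/1050 = 0.05, a_21 = 367.5/1050 = 0.35, a_31 = 262.5/1050 = 0.25, a_41 = 52.5/1050 = 0.05
  a_12 = 0/1700 = 0.00, a_22 = 0/1700 = 0.00, a_32 = 340/1700 = 0.20, a_42 = 340/1700 = 0.20
  a_13 = 0/1650 = 0.00, a_23 = 82.5/1650 = 0.05, a_33 = 330/1650 = 0.20, a_43 = 660/1650 = 0.40
  a_14 = 0/1950 = 0.00, a_24 = 487.5/1950 = 0.25, a_34 = 97.5/1950 = 0.05, a_44 = 780/1950 = 0.40
I − A =
  [   0.95     0.00     0.00     0.00]
  [  -0.35     1.00    -0.05    -0.25]
  [  -0.25    -0.20     0.80    -0.05]
  [  -0.05    -0.20    -0.40     0.60]
Compute the cofactors C_ij = (−1)^(i+j)·(3×3 minor ij) of I−A; the adjugate is their transpose:
adj(I−A) = Cᵀ =
  [ 0.393500   0.000000   0.000000   0.000000]
  [ 0.203625   0.437000   0.123500   0.192375]
  [ 0.188000   0.123500   0.522500   0.095000]
  [ 0.226000   0.228000   0.389500   0.750500]
det(I−A) = Σ_j (I−A)_1j·C_1j = (0.95)(0.393500) + (0.00)(0.203625) + (0.00)(0.188000) + (0.00)(0.226000) = 0.373825
(I − A)⁻¹ = adj(I−A) / det(I−A) ≈
  [   1.0526     0.0000     0.0000     0.0000]
  [   0.5447     1.1690     0.3304     0.5146]
  [   0.5029     0.3304     1.3977     0.2541]
  [   0.6046     0.6099     1.0419     2.0076]
First solve x = (I − A)⁻¹ d = adj(I−A)·d / det(I−A); in particular x_4 = (0.226000·100 + 0.228000·30 + 0.389500·160 + 0.750500·150) / 0.373825 = 204.335 / 0.373825 ≈ 546.6060.
Intermediate flow from 4 to 4: z_44 = a_44 · x_4 = 0.40 × 204.335 / 0.373825 = 81.734 / 0.373825 ≈ 218.64.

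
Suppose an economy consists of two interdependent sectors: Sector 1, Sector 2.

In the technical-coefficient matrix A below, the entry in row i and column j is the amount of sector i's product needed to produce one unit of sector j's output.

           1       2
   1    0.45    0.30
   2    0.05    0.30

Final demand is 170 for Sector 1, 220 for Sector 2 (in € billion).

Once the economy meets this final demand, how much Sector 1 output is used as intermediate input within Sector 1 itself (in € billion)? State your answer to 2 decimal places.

z_11 = 225.00

I − A =
  [   0.55    -0.30]
  [  -0.05     0.70]
det(I−A) = (0.55)(0.70) − (-0.30)(-0.05) = 0.3700
adj(I−A) = [[0.70, 0.30], [0.05, 0.55]]
(I − A)⁻¹ = adj(I−A) / det(I−A) ≈
  [   1.8919     0.8108]
  [   0.1351     1.4865]
First solve x = (I − A)⁻¹ d = adj(I−A)·d / det(I−A); in particular x_1 = (0.70·170 + 0.30·220) / 0.3700 = 185.00 / 0.3700 = 500.0000.
Intermediate flow from 1 to 1: z_11 = a_11 · x_1 = 0.45 × 185.00 / 0.3700 = 83.25 / 0.3700 = 225.00.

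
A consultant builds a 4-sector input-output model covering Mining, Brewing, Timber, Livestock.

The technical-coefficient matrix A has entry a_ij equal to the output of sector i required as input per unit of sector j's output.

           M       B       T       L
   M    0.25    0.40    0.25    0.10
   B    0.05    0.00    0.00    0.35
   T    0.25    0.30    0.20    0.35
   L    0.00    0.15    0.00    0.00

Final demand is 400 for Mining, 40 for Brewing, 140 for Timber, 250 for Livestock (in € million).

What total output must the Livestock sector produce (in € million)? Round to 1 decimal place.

x_L = 277.1

I − A =
  [   0.75    -0.40    -0.25    -0.10]
  [  -0.05     1.00     0.00    -0.35]
  [  -0.25    -0.30     0.80    -0.35]
  [   0.00    -0.15     0.00     1.00]
Compute the cofactors C_ij = (−1)^(i+j)·(3×3 minor ij) of I−A; the adjugate is their transpose:
adj(I−A) = Cᵀ =
  [ 0.758000   0.420125   0.236875   0.305750]
  [ 0.040000   0.537500   0.012500   0.196500]
  [ 0.254500   0.368125   0.689875   0.395750]
  [ 0.006000   0.080625   0.001875   0.517750]
det(I−A) = Σ_j (I−A)_1j·C_1j = (0.75)(0.758000) + (-0.40)(0.040000) + (-0.25)(0.254500) + (-0.10)(0.006000) = 0.488275
(I − A)⁻¹ = adj(I−A) / det(I−A) ≈
  [   1.5524     0.8604     0.4851     0.6262]
  [   0.0819     1.1008     0.0256     0.4024]
  [   0.5212     0.7539     1.4129     0.8105]
  [   0.0123     0.1651     0.0038     1.0604]
x = (I − A)⁻¹ d = adj(I−A)·d / det(I−A), with det(I−A) = 0.488275:
  x_M = (0.758000·400 + 0.420125·40 + 0.236875·140 + 0.305750·250) / 0.488275 = 429.605 / 0.488275 ≈ 879.8
  x_B = (0.040000·400 + 0.537500·40 + 0.012500·140 + 0.196500·250) / 0.488275 = 88.375 / 0.488275 ≈ 181.0
  x_T = (0.254500·400 + 0.368125·40 + 0.689875·140 + 0.395750·250) / 0.488275 = 312.045 / 0.488275 ≈ 639.1
  x_L = (0.006000·400 + 0.080625·40 + 0.001875·140 + 0.517750·250) / 0.488275 = 135.325 / 0.488275 ≈ 277.1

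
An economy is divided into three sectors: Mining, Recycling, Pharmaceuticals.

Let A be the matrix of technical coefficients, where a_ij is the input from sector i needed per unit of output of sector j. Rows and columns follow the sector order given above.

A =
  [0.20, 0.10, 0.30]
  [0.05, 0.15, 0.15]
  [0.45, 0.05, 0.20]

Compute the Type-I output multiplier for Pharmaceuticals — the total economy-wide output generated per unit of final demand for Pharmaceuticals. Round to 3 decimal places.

m_P = 2.623

I − A =
  [   0.80    -0.10    -0.30]
  [  -0.05     0.85    -0.15]
  [  -0.45    -0.05     0.80]
Cofactors of I−A, C_ij = (−1)^(i+j)·(minor ij) (rows/columns in the sector order above):
  C_11 = (0.85)(0.80) − (-0.15)(-0.05) = 0.6725
  C_12 = −[(-0.05)(0.80) − (-0.15)(-0.45)] = 0.1075
  C_13 = (-0.05)(-0.05) − (0.85)(-0.45) = 0.3850
  C_21 = −[(-0.10)(0.80) − (-0.30)(-0.05)] = 0.0950
  C_22 = (0.80)(0.80) − (-0.30)(-0.45) = 0.5050
  C_23 = −[(0.80)(-0.05) − (-0.10)(-0.45)] = 0.0850
  C_31 = (-0.10)(-0.15) − (-0.30)(0.85) = 0.2700
  C_32 = −[(0.80)(-0.15) − (-0.30)(-0.05)] = 0.1350
  C_33 = (0.80)(0.85) − (-0.10)(-0.05) = 0.6750
det(I−A) = Σ_j (I−A)_1j·C_1j = (0.80)(0.6725) + (-0.10)(0.1075) + (-0.30)(0.3850) = 0.41175
adj(I−A) = Cᵀ =
  [ 0.6725   0.0950   0.2700]
  [ 0.1075   0.5050   0.1350]
  [ 0.3850   0.0850   0.6750]
(I − A)⁻¹ = adj(I−A) / det(I−A) ≈
  [   1.6333     0.2307     0.6557]
  [   0.2611     1.2265     0.3279]
  [   0.9350     0.2064     1.6393]
The output multiplier for sector j is the column-j sum of the Leontief inverse (I − A)⁻¹ = adj(I−A) / det(I−A).
Column P of adj(I−A): (0.2700, 0.1350, 0.6750); det(I−A) = 0.41175.
m_P = (0.2700 + 0.1350 + 0.6750) / 0.41175 = 1.08 / 0.41175 ≈ 2.623.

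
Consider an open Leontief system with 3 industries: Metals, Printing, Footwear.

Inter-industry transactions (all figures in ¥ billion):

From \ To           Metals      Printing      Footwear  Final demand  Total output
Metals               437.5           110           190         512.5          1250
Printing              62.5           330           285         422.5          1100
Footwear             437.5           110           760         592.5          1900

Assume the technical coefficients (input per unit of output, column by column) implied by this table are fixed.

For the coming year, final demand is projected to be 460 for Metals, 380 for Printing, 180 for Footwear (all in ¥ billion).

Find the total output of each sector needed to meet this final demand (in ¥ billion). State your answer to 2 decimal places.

x_1 = 992.17, x_2 = 831.74, x_3 = 1017.39

Technical coefficients a_ij = z_ij / X_j:
  a_11 = 437.5/1250 = 0.35, a_21 = 62.5/1250 = 0.05, a_31 = 437.5/1250 = 0.35
  a_12 = 110/1100 = 0.10, a_22 = 330/1100 = 0.30, a_32 = 110/1100 = 0.10
  a_13 = 190/1900 = 0.10, a_23 = 285/1900 = 0.15, a_33 = 760/1900 = 0.40
I − A =
  [   0.65    -0.10    -0.10]
  [  -0.05     0.70    -0.15]
  [  -0.35    -0.10     0.60]
Cofactors of I−A, C_ij = (−1)^(i+j)·(minor ij) (rows/columns in the sector order above):
  C_11 = (0.70)(0.60) − (-0.15)(-0.10) = 0.4050
  C_12 = −[(-0.05)(0.60) − (-0.15)(-0.35)] = 0.0825
  C_13 = (-0.05)(-0.10) − (0.70)(-0.35) = 0.2500
  C_21 = −[(-0.10)(0.60) − (-0.10)(-0.10)] = 0.0700
  C_22 = (0.65)(0.60) − (-0.10)(-0.35) = 0.3550
  C_23 = −[(0.65)(-0.10) − (-0.10)(-0.35)] = 0.1000
  C_31 = (-0.10)(-0.15) − (-0.10)(0.70) = 0.0850
  C_32 = −[(0.65)(-0.15) − (-0.10)(-0.05)] = 0.1025
  C_33 = (0.65)(0.70) − (-0.10)(-0.05) = 0.4500
det(I−A) = Σ_j (I−A)_1j·C_1j = (0.65)(0.4050) + (-0.10)(0.0825) + (-0.10)(0.2500) = 0.2300
adj(I−A) = Cᵀ =
  [ 0.4050   0.0700   0.0850]
  [ 0.0825   0.3550   0.1025]
  [ 0.2500   0.1000   0.4500]
(I − A)⁻¹ = adj(I−A) / det(I−A) ≈
  [   1.7609     0.3043     0.3696]
  [   0.3587     1.5435     0.4457]
  [   1.0870     0.4348     1.9565]
x = (I − A)⁻¹ d = adj(I−A)·d / det(I−A), with det(I−A) = 0.2300:
  x_1 = (0.4050·460 + 0.0700·380 + 0.0850·180) / 0.2300 = 228.20 / 0.2300 ≈ 992.17
  x_2 = (0.0825·460 + 0.3550·380 + 0.1025·180) / 0.2300 = 191.30 / 0.2300 ≈ 831.74
  x_3 = (0.2500·460 + 0.1000·380 + 0.4500·180) / 0.2300 = 234.00 / 0.2300 ≈ 1017.39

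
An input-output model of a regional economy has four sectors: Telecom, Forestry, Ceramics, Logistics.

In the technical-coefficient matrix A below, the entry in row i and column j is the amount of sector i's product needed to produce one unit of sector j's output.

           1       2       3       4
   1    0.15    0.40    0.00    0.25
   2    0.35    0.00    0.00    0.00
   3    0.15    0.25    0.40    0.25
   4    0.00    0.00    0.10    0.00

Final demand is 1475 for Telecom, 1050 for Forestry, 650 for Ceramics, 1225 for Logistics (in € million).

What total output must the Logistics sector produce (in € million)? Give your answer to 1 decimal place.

x_4 = 1570.0

I − A =
  [   0.85    -0.40     0.00    -0.25]
  [  -0.35     1.00     0.00     0.00]
  [  -0.15    -0.25     0.60    -0.25]
  [   0.00     0.00    -0.10     1.00]
Compute the cofactors C_ij = (−1)^(i+j)·(3×3 minor ij) of I−A; the adjugate is their transpose:
adj(I−A) = Cᵀ =
  [ 0.575000   0.236250   0.025000   0.150000]
  [ 0.201250   0.485000   0.008750   0.052500]
  [ 0.237500   0.272500   0.710000   0.236875]
  [ 0.023750   0.027250   0.071000   0.426000]
det(I−A) = Σ_j (I−A)_1j·C_1j = (0.85)(0.575000) + (-0.40)(0.201250) + (0.00)(0.237500) + (-0.25)(0.023750) = 0.4023125
(I − A)⁻¹ = adj(I−A) / det(I−A) ≈
  [   1.4292     0.5872     0.0621     0.3728]
  [   0.5002     1.2055     0.0217     0.1305]
  [   0.5903     0.6773     1.7648     0.5888]
  [   0.0590     0.0677     0.1765     1.0589]
x = (I − A)⁻¹ d = adj(I−A)·d / det(I−A), with det(I−A) = 0.4023125:
  x_1 = (0.575000·1475 + 0.236250·1050 + 0.025000·650 + 0.150000·1225) / 0.4023125 = 1296.1875 / 0.4023125 ≈ 3221.8
  x_2 = (0.201250·1475 + 0.485000·1050 + 0.008750·650 + 0.052500·1225) / 0.4023125 = 876.09375 / 0.4023125 ≈ 2177.6
  x_3 = (0.237500·1475 + 0.272500·1050 + 0.710000·650 + 0.236875·1225) / 0.4023125 = 1388.109375 / 0.4023125 ≈ 3450.3
  x_4 = (0.023750·1475 + 0.027250·1050 + 0.071000·650 + 0.426000·1225) / 0.4023125 = 631.64375 / 0.4023125 ≈ 1570.0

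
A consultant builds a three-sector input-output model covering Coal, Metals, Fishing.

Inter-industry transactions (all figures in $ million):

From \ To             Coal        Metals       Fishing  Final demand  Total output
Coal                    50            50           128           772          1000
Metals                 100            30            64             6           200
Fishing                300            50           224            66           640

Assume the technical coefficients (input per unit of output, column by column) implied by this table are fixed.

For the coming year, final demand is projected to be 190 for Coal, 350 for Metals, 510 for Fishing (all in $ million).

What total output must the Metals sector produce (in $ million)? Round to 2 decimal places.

x_M = 645.09

Technical coefficients a_ij = z_ij / X_j:
  a_CC = 50/1000 = 0.05, a_MC = 100/1000 = 0.10, a_FC = 300/1000 = 0.30
  a_CM = 50/200 = 0.25, a_MM = 30/200 = 0.15, a_FM = 50/200 = 0.25
  a_CF = 128/640 = 0.20, a_MF = 64/640 = 0.10, a_FF = 224/640 = 0.35
I − A =
  [   0.95    -0.25    -0.20]
  [  -0.10     0.85    -0.10]
  [  -0.30    -0.25     0.65]
Cofactors of I−A, C_ij = (−1)^(i+j)·(minor ij) (rows/columns in the sector order above):
  C_11 = (0.85)(0.65) − (-0.10)(-0.25) = 0.5275
  C_12 = −[(-0.10)(0.65) − (-0.10)(-0.30)] = 0.0950
  C_13 = (-0.10)(-0.25) − (0.85)(-0.30) = 0.2800
  C_21 = −[(-0.25)(0.65) − (-0.20)(-0.25)] = 0.2125
  C_22 = (0.95)(0.65) − (-0.20)(-0.30) = 0.5575
  C_23 = −[(0.95)(-0.25) − (-0.25)(-0.30)] = 0.3125
  C_31 = (-0.25)(-0.10) − (-0.20)(0.85) = 0.1950
  C_32 = −[(0.95)(-0.10) − (-0.20)(-0.10)] = 0.1150
  C_33 = (0.95)(0.85) − (-0.25)(-0.10) = 0.7825
det(I−A) = Σ_j (I−A)_1j·C_1j = (0.95)(0.5275) + (-0.25)(0.0950) + (-0.20)(0.2800) = 0.421375
adj(I−A) = Cᵀ =
  [ 0.5275   0.2125   0.1950]
  [ 0.0950   0.5575   0.1150]
  [ 0.2800   0.3125   0.7825]
(I − A)⁻¹ = adj(I−A) / det(I−A) ≈
  [   1.2519     0.5043     0.4628]
  [   0.2255     1.3230     0.2729]
  [   0.6645     0.7416     1.8570]
x = (I − A)⁻¹ d = adj(I−A)·d / det(I−A), with det(I−A) = 0.421375:
  x_C = (0.5275·190 + 0.2125·350 + 0.1950·510) / 0.421375 = 274.05 / 0.421375 ≈ 650.37
  x_M = (0.0950·190 + 0.5575·350 + 0.1150·510) / 0.421375 = 271.825 / 0.421375 ≈ 645.09
  x_F = (0.2800·190 + 0.3125·350 + 0.7825·510) / 0.421375 = 561.65 / 0.421375 ≈ 1332.90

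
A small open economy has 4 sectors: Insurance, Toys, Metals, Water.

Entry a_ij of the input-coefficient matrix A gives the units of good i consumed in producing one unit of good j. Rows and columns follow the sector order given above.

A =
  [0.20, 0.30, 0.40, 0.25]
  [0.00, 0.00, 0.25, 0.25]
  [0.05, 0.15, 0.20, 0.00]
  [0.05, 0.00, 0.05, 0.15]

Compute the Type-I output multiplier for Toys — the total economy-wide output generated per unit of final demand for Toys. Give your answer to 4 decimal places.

I − A =
  [   0.80    -0.30    -0.40    -0.25]
  [   0.00     1.00    -0.25    -0.25]
  [  -0.05    -0.15     0.80     0.00]
  [  -0.05     0.00    -0.05     0.85]
Compute the cofactors C_ij = (−1)^(i+j)·(3×3 minor ij) of I−A; the adjugate is their transpose:
adj(I−A) = Cᵀ =
  [ 0.646250   0.256875   0.420000   0.265625]
  [ 0.021250   0.516375   0.181875   0.158125]
  [ 0.044375   0.112875   0.663750   0.046250]
  [ 0.040625   0.021750   0.063750   0.586250]
det(I−A) = Σ_j (I−A)_1j·C_1j = (0.80)(0.646250) + (-0.30)(0.021250) + (-0.40)(0.044375) + (-0.25)(0.040625) = 0.48271875
(I − A)⁻¹ = adj(I−A) / det(I−A) ≈
  [   1.33877     0.53214     0.87007     0.55027]
  [   0.04402     1.06972     0.37677     0.32757]
  [   0.09193     0.23383     1.37502     0.09581]
  [   0.08416     0.04506     0.13206     1.21448]
The output multiplier for sector j is the column-j sum of the Leontief inverse (I − A)⁻¹ = adj(I−A) / det(I−A).
Column 2 of adj(I−A): (0.256875, 0.516375, 0.112875, 0.021750); det(I−A) = 0.48271875.
m_2 = (0.256875 + 0.516375 + 0.112875 + 0.021750) / 0.48271875 = 0.907875 / 0.48271875 ≈ 1.8808.

m_2 = 1.8808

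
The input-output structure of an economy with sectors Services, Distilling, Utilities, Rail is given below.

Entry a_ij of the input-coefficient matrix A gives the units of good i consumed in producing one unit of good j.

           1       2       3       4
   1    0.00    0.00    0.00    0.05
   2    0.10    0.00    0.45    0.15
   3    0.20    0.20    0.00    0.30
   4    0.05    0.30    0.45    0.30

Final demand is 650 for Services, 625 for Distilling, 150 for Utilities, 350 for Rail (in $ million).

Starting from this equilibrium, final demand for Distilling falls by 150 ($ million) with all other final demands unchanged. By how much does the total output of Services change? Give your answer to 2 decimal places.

Δx_1 = -7.44

I − A =
  [   1.00     0.00     0.00    -0.05]
  [  -0.10     1.00    -0.45    -0.15]
  [  -0.20    -0.20     1.00    -0.30]
  [  -0.05    -0.30    -0.45     0.70]
Compute the cofactors C_ij = (−1)^(i+j)·(3×3 minor ij) of I−A; the adjugate is their transpose:
adj(I−A) = Cᵀ =
  [ 0.403000   0.019500   0.029250   0.045500]
  [ 0.147250   0.558000   0.383625   0.294500]
  [ 0.170500   0.232500   0.651000   0.341000]
  [ 0.201500   0.390000   0.585000   0.910000]
det(I−A) = Σ_j (I−A)_1j·C_1j = (1.00)(0.403000) + (0.00)(0.147250) + (0.00)(0.170500) + (-0.05)(0.201500) = 0.392925
(I − A)⁻¹ = adj(I−A) / det(I−A) ≈
  [   1.0256     0.0496     0.0744     0.1158]
  [   0.3748     1.4201     0.9763     0.7495]
  [   0.4339     0.5917     1.6568     0.8679]
  [   0.5128     0.9926     1.4888     2.3160]
Δx = (I − A)⁻¹ Δd with Δd having -150 in the Distilling component and 0 elsewhere.
So Δx_1 = L_12 · (-150), where L_12 = adj(I−A)_12 / det(I−A) = 0.019500 / 0.392925.
Δx_1 = 0.019500 × (-150) / 0.392925 = -2.925 / 0.392925 ≈ -7.44.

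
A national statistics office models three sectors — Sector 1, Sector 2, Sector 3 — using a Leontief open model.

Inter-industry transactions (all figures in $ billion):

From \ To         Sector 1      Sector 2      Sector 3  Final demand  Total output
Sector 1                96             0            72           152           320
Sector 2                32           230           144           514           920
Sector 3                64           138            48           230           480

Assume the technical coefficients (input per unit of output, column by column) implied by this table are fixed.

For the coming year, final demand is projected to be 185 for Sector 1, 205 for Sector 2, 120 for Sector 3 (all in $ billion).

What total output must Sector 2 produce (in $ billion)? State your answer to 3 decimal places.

Technical coefficients a_ij = z_ij / X_j:
  a_11 = 96/320 = 0.30, a_21 = 32/320 = 0.10, a_31 = 64/320 = 0.20
  a_12 = 0/920 = 0.00, a_22 = 230/920 = 0.25, a_32 = 138/920 = 0.15
  a_13 = 72/480 = 0.15, a_23 = 144/480 = 0.30, a_33 = 48/480 = 0.10
I − A =
  [   0.70     0.00    -0.15]
  [  -0.10     0.75    -0.30]
  [  -0.20    -0.15     0.90]
Cofactors of I−A, C_ij = (−1)^(i+j)·(minor ij) (rows/columns in the sector order above):
  C_11 = (0.75)(0.90) − (-0.30)(-0.15) = 0.6300
  C_12 = −[(-0.10)(0.90) − (-0.30)(-0.20)] = 0.1500
  C_13 = (-0.10)(-0.15) − (0.75)(-0.20) = 0.1650
  C_21 = −[(0.00)(0.90) − (-0.15)(-0.15)] = 0.0225
  C_22 = (0.70)(0.90) − (-0.15)(-0.20) = 0.6000
  C_23 = −[(0.70)(-0.15) − (0.00)(-0.20)] = 0.1050
  C_31 = (0.00)(-0.30) − (-0.15)(0.75) = 0.1125
  C_32 = −[(0.70)(-0.30) − (-0.15)(-0.10)] = 0.2250
  C_33 = (0.70)(0.75) − (0.00)(-0.10) = 0.5250
det(I−A) = Σ_j (I−A)_1j·C_1j = (0.70)(0.6300) + (0.00)(0.1500) + (-0.15)(0.1650) = 0.41625
adj(I−A) = Cᵀ =
  [ 0.6300   0.0225   0.1125]
  [ 0.1500   0.6000   0.2250]
  [ 0.1650   0.1050   0.5250]
(I − A)⁻¹ = adj(I−A) / det(I−A) ≈
  [   1.5135     0.0541     0.2703]
  [   0.3604     1.4414     0.5405]
  [   0.3964     0.2523     1.2613]
x = (I − A)⁻¹ d = adj(I−A)·d / det(I−A), with det(I−A) = 0.41625:
  x_1 = (0.6300·185 + 0.0225·205 + 0.1125·120) / 0.41625 = 134.6625 / 0.41625 ≈ 323.514
  x_2 = (0.1500·185 + 0.6000·205 + 0.2250·120) / 0.41625 = 177.75 / 0.41625 ≈ 427.027
  x_3 = (0.1650·185 + 0.1050·205 + 0.5250·120) / 0.41625 = 115.05 / 0.41625 ≈ 276.396

x_2 = 427.027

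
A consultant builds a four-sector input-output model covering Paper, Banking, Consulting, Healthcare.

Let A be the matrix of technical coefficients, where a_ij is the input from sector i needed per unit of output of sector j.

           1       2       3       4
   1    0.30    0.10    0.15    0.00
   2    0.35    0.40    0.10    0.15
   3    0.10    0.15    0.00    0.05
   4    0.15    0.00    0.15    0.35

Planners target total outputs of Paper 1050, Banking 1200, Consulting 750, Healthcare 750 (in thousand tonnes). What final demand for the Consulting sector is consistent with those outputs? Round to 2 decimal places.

I − A =
  [   0.70    -0.10    -0.15     0.00]
  [  -0.35     0.60    -0.10    -0.15]
  [  -0.10    -0.15     1.00    -0.05]
  [  -0.15     0.00    -0.15     0.65]
d = (I − A) x:
  d_1 = (+0.70)·1050 + (-0.10)·1200 + (-0.15)·750 + (+0.00)·750 = 502.50
  d_2 = (-0.35)·1050 + (+0.60)·1200 + (-0.10)·750 + (-0.15)·750 = 165.00
  d_3 = (-0.10)·1050 + (-0.15)·1200 + (+1.00)·750 + (-0.05)·750 = 427.50
  d_4 = (-0.15)·1050 + (+0.00)·1200 + (-0.15)·750 + (+0.65)·750 = 217.50

d_3 = 427.50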